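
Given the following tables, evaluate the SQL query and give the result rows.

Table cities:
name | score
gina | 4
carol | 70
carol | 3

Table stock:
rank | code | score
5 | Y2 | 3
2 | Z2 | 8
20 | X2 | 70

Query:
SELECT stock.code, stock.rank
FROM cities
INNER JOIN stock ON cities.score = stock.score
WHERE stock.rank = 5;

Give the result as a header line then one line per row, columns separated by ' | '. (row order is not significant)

== RESULT ==
stock.code | stock.rank
Y2 | 5

Derivation:
After JOIN stock (2 rows):
cities.name | cities.score | stock.rank | stock.code | stock.score
carol | 70 | 20 | X2 | 70
carol | 3 | 5 | Y2 | 3
After WHERE (1 rows):
cities.name | cities.score | stock.rank | stock.code | stock.score
carol | 3 | 5 | Y2 | 3
After SELECT (1 rows):
stock.code | stock.rank
Y2 | 5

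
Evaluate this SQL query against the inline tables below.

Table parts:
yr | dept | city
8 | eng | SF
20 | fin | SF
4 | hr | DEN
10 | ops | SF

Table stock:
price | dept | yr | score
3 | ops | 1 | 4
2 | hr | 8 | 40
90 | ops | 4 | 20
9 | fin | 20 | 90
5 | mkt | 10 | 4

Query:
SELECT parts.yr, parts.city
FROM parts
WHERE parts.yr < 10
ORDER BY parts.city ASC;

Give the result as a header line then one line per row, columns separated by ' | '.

After WHERE (2 rows):
parts.yr | parts.dept | parts.city
8 | eng | SF
4 | hr | DEN
After SELECT (2 rows):
parts.yr | parts.city
8 | SF
4 | DEN
After ORDER BY (2 rows):
parts.yr | parts.city
4 | DEN
8 | SF

== RESULT ==
parts.yr | parts.city
4 | DEN
8 | SF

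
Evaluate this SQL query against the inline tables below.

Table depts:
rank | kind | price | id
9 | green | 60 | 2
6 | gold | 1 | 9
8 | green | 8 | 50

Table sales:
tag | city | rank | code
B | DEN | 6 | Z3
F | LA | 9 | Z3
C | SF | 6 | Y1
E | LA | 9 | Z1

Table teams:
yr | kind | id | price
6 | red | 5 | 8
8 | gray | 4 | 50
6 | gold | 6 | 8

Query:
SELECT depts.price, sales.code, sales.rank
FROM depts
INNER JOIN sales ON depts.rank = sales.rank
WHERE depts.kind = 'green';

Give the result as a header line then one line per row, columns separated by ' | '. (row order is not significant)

After JOIN sales (4 rows):
depts.rank | depts.kind | depts.price | depts.id | sales.tag | sales.city | sales.rank | sales.code
9 | green | 60 | 2 | F | LA | 9 | Z3
9 | green | 60 | 2 | E | LA | 9 | Z1
6 | gold | 1 | 9 | B | DEN | 6 | Z3
6 | gold | 1 | 9 | C | SF | 6 | Y1
After WHERE (2 rows):
depts.rank | depts.kind | depts.price | depts.id | sales.tag | sales.city | sales.rank | sales.code
9 | green | 60 | 2 | F | LA | 9 | Z3
9 | green | 60 | 2 | E | LA | 9 | Z1
After SELECT (2 rows):
depts.price | sales.code | sales.rank
60 | Z3 | 9
60 | Z1 | 9

== RESULT ==
depts.price | sales.code | sales.rank
60 | Z3 | 9
60 | Z1 | 9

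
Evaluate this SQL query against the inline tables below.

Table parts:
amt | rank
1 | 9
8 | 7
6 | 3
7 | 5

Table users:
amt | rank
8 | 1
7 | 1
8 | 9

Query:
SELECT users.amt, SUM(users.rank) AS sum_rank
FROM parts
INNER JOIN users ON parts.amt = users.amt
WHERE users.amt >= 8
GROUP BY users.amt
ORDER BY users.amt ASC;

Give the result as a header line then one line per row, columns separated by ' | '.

After JOIN users (3 rows):
parts.amt | parts.rank | users.amt | users.rank
8 | 7 | 8 | 1
8 | 7 | 8 | 9
7 | 5 | 7 | 1
After WHERE (2 rows):
parts.amt | parts.rank | users.amt | users.rank
8 | 7 | 8 | 1
8 | 7 | 8 | 9
After GROUP BY (1 rows):
users.amt | sum_rank
8 | 10
After ORDER BY (1 rows):
users.amt | sum_rank
8 | 10

== RESULT ==
users.amt | sum_rank
8 | 10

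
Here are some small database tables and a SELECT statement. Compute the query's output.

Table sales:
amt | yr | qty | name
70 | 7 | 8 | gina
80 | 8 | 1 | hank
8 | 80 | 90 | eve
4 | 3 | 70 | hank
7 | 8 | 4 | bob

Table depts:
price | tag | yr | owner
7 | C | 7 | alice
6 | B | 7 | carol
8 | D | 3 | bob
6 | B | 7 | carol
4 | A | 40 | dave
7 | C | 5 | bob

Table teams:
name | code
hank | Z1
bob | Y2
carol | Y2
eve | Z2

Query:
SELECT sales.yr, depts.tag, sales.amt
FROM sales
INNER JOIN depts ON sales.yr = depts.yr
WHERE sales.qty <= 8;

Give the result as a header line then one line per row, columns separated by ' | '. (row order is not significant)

After JOIN depts (4 rows):
sales.amt | sales.yr | sales.qty | sales.name | depts.price | depts.tag | depts.yr | depts.owner
70 | 7 | 8 | gina | 7 | C | 7 | alice
70 | 7 | 8 | gina | 6 | B | 7 | carol
70 | 7 | 8 | gina | 6 | B | 7 | carol
4 | 3 | 70 | hank | 8 | D | 3 | bob
After WHERE (3 rows):
sales.amt | sales.yr | sales.qty | sales.name | depts.price | depts.tag | depts.yr | depts.owner
70 | 7 | 8 | gina | 7 | C | 7 | alice
70 | 7 | 8 | gina | 6 | B | 7 | carol
70 | 7 | 8 | gina | 6 | B | 7 | carol
After SELECT (3 rows):
sales.yr | depts.tag | sales.amt
7 | C | 70
7 | B | 70
7 | B | 70

== RESULT ==
sales.yr | depts.tag | sales.amt
7 | C | 70
7 | B | 70
7 | B | 70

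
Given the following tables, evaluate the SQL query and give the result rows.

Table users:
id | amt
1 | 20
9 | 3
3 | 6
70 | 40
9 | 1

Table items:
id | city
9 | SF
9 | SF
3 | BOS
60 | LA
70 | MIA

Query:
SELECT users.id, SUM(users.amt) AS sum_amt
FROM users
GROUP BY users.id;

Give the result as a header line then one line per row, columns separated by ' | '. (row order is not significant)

After GROUP BY (4 rows):
users.id | sum_amt
1 | 20
9 | 4
3 | 6
70 | 40

== RESULT ==
users.id | sum_amt
1 | 20
9 | 4
3 | 6
70 | 40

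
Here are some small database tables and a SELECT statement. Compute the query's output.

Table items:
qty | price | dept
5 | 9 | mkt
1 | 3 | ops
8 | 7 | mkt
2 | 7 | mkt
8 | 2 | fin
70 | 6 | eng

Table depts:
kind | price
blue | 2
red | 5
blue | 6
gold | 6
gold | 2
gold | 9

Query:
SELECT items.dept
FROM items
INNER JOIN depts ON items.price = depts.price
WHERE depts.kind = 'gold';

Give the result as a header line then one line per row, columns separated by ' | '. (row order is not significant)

== RESULT ==
items.dept
mkt
fin
eng

Derivation:
After JOIN depts (5 rows):
items.qty | items.price | items.dept | depts.kind | depts.price
5 | 9 | mkt | gold | 9
8 | 2 | fin | blue | 2
8 | 2 | fin | gold | 2
70 | 6 | eng | blue | 6
70 | 6 | eng | gold | 6
After WHERE (3 rows):
items.qty | items.price | items.dept | depts.kind | depts.price
5 | 9 | mkt | gold | 9
8 | 2 | fin | gold | 2
70 | 6 | eng | gold | 6
After SELECT (3 rows):
items.dept
mkt
fin
eng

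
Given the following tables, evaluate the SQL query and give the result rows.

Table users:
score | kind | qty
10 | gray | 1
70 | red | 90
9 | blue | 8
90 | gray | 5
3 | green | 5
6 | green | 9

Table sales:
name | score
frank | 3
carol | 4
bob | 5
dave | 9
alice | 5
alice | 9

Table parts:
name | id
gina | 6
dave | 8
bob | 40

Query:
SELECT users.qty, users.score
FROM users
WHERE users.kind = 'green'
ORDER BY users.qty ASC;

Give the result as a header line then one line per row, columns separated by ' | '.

After WHERE (2 rows):
users.score | users.kind | users.qty
3 | green | 5
6 | green | 9
After SELECT (2 rows):
users.qty | users.score
5 | 3
9 | 6
After ORDER BY (2 rows):
users.qty | users.score
5 | 3
9 | 6

== RESULT ==
users.qty | users.score
5 | 3
9 | 6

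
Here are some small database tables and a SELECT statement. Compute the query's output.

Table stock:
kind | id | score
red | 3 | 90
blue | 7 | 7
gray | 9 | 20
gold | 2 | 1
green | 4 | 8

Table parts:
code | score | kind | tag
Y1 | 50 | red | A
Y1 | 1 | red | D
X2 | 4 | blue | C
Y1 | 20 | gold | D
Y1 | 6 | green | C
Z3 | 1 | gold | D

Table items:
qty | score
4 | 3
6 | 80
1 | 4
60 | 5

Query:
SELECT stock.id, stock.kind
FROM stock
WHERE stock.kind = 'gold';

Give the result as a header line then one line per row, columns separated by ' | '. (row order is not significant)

After WHERE (1 rows):
stock.kind | stock.id | stock.score
gold | 2 | 1
After SELECT (1 rows):
stock.id | stock.kind
2 | gold

== RESULT ==
stock.id | stock.kind
2 | gold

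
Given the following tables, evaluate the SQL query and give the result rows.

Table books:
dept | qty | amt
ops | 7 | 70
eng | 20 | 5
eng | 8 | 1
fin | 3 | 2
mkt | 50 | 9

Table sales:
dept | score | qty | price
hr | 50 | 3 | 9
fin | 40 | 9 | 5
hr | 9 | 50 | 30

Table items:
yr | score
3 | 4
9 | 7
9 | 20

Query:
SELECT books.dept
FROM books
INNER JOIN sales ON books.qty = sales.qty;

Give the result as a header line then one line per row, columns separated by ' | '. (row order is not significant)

After JOIN sales (2 rows):
books.dept | books.qty | books.amt | sales.dept | sales.score | sales.qty | sales.price
fin | 3 | 2 | hr | 50 | 3 | 9
mkt | 50 | 9 | hr | 9 | 50 | 30
After SELECT (2 rows):
books.dept
fin
mkt

== RESULT ==
books.dept
fin
mkt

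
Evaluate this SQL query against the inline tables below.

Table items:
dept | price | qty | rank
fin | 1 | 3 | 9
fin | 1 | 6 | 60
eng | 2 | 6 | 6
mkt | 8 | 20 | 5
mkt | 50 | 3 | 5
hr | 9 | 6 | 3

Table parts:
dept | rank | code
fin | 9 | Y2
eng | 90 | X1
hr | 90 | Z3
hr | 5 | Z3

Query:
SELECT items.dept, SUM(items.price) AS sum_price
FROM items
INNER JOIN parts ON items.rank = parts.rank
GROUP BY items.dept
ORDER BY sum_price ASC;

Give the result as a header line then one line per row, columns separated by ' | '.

== RESULT ==
items.dept | sum_price
fin | 1
mkt | 58

Derivation:
After JOIN parts (3 rows):
items.dept | items.price | items.qty | items.rank | parts.dept | parts.rank | parts.code
fin | 1 | 3 | 9 | fin | 9 | Y2
mkt | 8 | 20 | 5 | hr | 5 | Z3
mkt | 50 | 3 | 5 | hr | 5 | Z3
After GROUP BY (2 rows):
items.dept | sum_price
fin | 1
mkt | 58
After ORDER BY (2 rows):
items.dept | sum_price
fin | 1
mkt | 58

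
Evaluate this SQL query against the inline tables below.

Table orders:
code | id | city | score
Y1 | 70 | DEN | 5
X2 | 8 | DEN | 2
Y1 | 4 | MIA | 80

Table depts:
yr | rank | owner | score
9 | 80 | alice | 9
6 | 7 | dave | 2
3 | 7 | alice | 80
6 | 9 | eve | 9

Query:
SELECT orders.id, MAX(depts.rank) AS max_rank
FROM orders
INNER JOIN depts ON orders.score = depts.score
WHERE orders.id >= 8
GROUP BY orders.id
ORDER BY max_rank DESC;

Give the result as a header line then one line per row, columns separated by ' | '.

After JOIN depts (2 rows):
orders.code | orders.id | orders.city | orders.score | depts.yr | depts.rank | depts.owner | depts.score
X2 | 8 | DEN | 2 | 6 | 7 | dave | 2
Y1 | 4 | MIA | 80 | 3 | 7 | alice | 80
After WHERE (1 rows):
orders.code | orders.id | orders.city | orders.score | depts.yr | depts.rank | depts.owner | depts.score
X2 | 8 | DEN | 2 | 6 | 7 | dave | 2
After GROUP BY (1 rows):
orders.id | max_rank
8 | 7
After ORDER BY (1 rows):
orders.id | max_rank
8 | 7

== RESULT ==
orders.id | max_rank
8 | 7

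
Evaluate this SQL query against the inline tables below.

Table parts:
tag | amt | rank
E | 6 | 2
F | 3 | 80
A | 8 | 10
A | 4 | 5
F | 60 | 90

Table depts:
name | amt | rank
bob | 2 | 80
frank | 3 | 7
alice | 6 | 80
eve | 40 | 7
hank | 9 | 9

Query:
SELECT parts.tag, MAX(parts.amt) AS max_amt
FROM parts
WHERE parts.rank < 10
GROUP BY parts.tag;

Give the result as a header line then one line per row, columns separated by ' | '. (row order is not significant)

After WHERE (2 rows):
parts.tag | parts.amt | parts.rank
E | 6 | 2
A | 4 | 5
After GROUP BY (2 rows):
parts.tag | max_amt
E | 6
A | 4

== RESULT ==
parts.tag | max_amt
E | 6
A | 4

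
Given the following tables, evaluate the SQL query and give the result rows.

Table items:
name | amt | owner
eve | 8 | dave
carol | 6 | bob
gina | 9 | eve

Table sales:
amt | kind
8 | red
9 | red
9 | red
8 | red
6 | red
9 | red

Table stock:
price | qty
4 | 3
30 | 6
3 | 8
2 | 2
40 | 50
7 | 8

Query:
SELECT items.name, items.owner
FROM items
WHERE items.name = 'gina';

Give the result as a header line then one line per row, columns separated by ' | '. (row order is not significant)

After WHERE (1 rows):
items.name | items.amt | items.owner
gina | 9 | eve
After SELECT (1 rows):
items.name | items.owner
gina | eve

== RESULT ==
items.name | items.owner
gina | eve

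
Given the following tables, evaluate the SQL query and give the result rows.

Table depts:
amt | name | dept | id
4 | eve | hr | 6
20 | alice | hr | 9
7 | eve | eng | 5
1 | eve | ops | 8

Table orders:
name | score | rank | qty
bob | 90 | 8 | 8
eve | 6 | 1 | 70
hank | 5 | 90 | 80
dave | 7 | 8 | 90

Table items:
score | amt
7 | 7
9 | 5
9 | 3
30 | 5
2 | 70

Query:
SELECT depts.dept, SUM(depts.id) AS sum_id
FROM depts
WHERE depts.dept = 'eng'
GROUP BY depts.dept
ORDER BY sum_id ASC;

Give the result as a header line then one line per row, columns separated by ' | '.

== RESULT ==
depts.dept | sum_id
eng | 5

Derivation:
After WHERE (1 rows):
depts.amt | depts.name | depts.dept | depts.id
7 | eve | eng | 5
After GROUP BY (1 rows):
depts.dept | sum_id
eng | 5
After ORDER BY (1 rows):
depts.dept | sum_id
eng | 5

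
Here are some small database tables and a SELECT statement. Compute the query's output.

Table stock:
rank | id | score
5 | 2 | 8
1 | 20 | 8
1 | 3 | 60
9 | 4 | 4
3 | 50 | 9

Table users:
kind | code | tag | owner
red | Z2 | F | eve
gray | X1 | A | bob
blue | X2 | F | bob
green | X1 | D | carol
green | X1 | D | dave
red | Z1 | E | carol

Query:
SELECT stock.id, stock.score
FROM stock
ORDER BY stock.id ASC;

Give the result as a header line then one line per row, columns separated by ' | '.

== RESULT ==
stock.id | stock.score
2 | 8
3 | 60
4 | 4
20 | 8
50 | 9

Derivation:
After SELECT (5 rows):
stock.id | stock.score
2 | 8
20 | 8
3 | 60
4 | 4
50 | 9
After ORDER BY (5 rows):
stock.id | stock.score
2 | 8
3 | 60
4 | 4
20 | 8
50 | 9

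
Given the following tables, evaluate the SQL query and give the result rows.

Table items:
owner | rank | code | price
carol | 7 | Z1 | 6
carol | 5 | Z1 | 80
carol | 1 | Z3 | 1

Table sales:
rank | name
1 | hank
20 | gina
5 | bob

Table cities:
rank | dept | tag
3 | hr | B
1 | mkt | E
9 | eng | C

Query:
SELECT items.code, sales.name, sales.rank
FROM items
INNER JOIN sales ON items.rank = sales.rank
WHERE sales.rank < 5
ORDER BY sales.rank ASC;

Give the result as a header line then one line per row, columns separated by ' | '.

After JOIN sales (2 rows):
items.owner | items.rank | items.code | items.price | sales.rank | sales.name
carol | 5 | Z1 | 80 | 5 | bob
carol | 1 | Z3 | 1 | 1 | hank
After WHERE (1 rows):
items.owner | items.rank | items.code | items.price | sales.rank | sales.name
carol | 1 | Z3 | 1 | 1 | hank
After SELECT (1 rows):
items.code | sales.name | sales.rank
Z3 | hank | 1
After ORDER BY (1 rows):
items.code | sales.name | sales.rank
Z3 | hank | 1

== RESULT ==
items.code | sales.name | sales.rank
Z3 | hank | 1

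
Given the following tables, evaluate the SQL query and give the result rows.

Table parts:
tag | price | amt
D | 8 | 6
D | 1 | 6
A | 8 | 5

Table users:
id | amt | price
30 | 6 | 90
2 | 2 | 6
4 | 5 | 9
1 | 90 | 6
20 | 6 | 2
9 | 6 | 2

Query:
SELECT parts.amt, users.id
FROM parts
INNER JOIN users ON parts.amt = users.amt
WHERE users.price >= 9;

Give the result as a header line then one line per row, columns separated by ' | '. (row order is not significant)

== RESULT ==
parts.amt | users.id
6 | 30
6 | 30
5 | 4

Derivation:
After JOIN users (7 rows):
parts.tag | parts.price | parts.amt | users.id | users.amt | users.price
D | 8 | 6 | 30 | 6 | 90
D | 8 | 6 | 20 | 6 | 2
D | 8 | 6 | 9 | 6 | 2
D | 1 | 6 | 30 | 6 | 90
D | 1 | 6 | 20 | 6 | 2
D | 1 | 6 | 9 | 6 | 2
A | 8 | 5 | 4 | 5 | 9
After WHERE (3 rows):
parts.tag | parts.price | parts.amt | users.id | users.amt | users.price
D | 8 | 6 | 30 | 6 | 90
D | 1 | 6 | 30 | 6 | 90
A | 8 | 5 | 4 | 5 | 9
After SELECT (3 rows):
parts.amt | users.id
6 | 30
6 | 30
5 | 4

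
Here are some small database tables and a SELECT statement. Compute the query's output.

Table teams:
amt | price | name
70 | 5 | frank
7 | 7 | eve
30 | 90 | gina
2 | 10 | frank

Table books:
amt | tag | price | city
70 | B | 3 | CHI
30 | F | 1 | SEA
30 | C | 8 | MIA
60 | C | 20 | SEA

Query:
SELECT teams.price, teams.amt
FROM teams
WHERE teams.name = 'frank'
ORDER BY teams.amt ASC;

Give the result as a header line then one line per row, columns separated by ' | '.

After WHERE (2 rows):
teams.amt | teams.price | teams.name
70 | 5 | frank
2 | 10 | frank
After SELECT (2 rows):
teams.price | teams.amt
5 | 70
10 | 2
After ORDER BY (2 rows):
teams.price | teams.amt
10 | 2
5 | 70

== RESULT ==
teams.price | teams.amt
10 | 2
5 | 70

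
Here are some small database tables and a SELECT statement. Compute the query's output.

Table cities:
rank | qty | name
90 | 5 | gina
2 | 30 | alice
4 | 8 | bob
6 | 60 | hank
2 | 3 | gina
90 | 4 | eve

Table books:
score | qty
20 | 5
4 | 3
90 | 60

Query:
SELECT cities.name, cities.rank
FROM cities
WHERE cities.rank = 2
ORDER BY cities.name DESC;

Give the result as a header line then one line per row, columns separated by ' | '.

== RESULT ==
cities.name | cities.rank
gina | 2
alice | 2

Derivation:
After WHERE (2 rows):
cities.rank | cities.qty | cities.name
2 | 30 | alice
2 | 3 | gina
After SELECT (2 rows):
cities.name | cities.rank
alice | 2
gina | 2
After ORDER BY (2 rows):
cities.name | cities.rank
gina | 2
alice | 2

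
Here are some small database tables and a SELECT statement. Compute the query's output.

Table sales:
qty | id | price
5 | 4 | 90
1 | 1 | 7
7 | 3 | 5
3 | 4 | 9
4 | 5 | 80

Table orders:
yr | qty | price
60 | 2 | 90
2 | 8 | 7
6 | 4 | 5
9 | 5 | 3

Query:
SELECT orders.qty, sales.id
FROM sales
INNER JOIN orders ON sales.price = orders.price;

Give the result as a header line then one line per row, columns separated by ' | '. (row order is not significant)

== RESULT ==
orders.qty | sales.id
2 | 4
8 | 1
4 | 3

Derivation:
After JOIN orders (3 rows):
sales.qty | sales.id | sales.price | orders.yr | orders.qty | orders.price
5 | 4 | 90 | 60 | 2 | 90
1 | 1 | 7 | 2 | 8 | 7
7 | 3 | 5 | 6 | 4 | 5
After SELECT (3 rows):
orders.qty | sales.id
2 | 4
8 | 1
4 | 3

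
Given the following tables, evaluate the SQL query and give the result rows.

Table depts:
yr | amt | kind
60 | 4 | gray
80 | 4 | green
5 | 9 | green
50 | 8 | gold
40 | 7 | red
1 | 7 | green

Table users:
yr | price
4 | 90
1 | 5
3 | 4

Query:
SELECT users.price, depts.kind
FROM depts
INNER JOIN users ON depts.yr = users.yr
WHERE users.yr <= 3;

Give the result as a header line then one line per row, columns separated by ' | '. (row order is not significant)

== RESULT ==
users.price | depts.kind
5 | green

Derivation:
After JOIN users (1 rows):
depts.yr | depts.amt | depts.kind | users.yr | users.price
1 | 7 | green | 1 | 5
After WHERE (1 rows):
depts.yr | depts.amt | depts.kind | users.yr | users.price
1 | 7 | green | 1 | 5
After SELECT (1 rows):
users.price | depts.kind
5 | green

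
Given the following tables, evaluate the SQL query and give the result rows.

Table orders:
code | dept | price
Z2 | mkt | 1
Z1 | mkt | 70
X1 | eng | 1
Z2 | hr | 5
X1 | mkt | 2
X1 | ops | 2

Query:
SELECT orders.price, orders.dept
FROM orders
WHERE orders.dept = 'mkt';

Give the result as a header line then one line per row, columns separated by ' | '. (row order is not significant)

== RESULT ==
orders.price | orders.dept
1 | mkt
70 | mkt
2 | mkt

Derivation:
After WHERE (3 rows):
orders.code | orders.dept | orders.price
Z2 | mkt | 1
Z1 | mkt | 70
X1 | mkt | 2
After SELECT (3 rows):
orders.price | orders.dept
1 | mkt
70 | mkt
2 | mkt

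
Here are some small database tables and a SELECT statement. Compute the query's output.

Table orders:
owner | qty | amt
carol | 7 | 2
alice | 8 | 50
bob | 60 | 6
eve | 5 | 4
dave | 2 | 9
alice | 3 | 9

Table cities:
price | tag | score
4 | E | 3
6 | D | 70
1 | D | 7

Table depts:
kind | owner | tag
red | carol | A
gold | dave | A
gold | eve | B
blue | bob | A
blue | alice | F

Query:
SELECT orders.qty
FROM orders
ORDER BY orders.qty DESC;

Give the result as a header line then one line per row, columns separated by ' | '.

== RESULT ==
orders.qty
60
8
7
5
3
2

Derivation:
After SELECT (6 rows):
orders.qty
7
8
60
5
2
3
After ORDER BY (6 rows):
orders.qty
60
8
7
5
3
2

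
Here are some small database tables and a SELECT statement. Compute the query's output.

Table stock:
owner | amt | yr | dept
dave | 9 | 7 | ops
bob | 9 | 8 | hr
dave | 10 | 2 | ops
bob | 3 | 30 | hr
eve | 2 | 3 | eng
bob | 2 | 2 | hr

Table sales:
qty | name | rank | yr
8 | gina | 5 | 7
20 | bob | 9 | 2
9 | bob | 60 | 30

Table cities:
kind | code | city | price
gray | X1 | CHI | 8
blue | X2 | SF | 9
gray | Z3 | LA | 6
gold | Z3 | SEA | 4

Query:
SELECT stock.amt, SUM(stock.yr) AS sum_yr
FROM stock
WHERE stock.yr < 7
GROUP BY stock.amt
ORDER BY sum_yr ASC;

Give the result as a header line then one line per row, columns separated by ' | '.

== RESULT ==
stock.amt | sum_yr
10 | 2
2 | 5

Derivation:
After WHERE (3 rows):
stock.owner | stock.amt | stock.yr | stock.dept
dave | 10 | 2 | ops
eve | 2 | 3 | eng
bob | 2 | 2 | hr
After GROUP BY (2 rows):
stock.amt | sum_yr
10 | 2
2 | 5
After ORDER BY (2 rows):
stock.amt | sum_yr
10 | 2
2 | 5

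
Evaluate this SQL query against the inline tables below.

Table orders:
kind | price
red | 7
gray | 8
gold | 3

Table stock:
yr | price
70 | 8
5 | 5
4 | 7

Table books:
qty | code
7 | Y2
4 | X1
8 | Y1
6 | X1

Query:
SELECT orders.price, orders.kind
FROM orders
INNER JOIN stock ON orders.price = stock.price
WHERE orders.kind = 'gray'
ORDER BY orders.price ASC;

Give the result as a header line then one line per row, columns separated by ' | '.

== RESULT ==
orders.price | orders.kind
8 | gray

Derivation:
After JOIN stock (2 rows):
orders.kind | orders.price | stock.yr | stock.price
red | 7 | 4 | 7
gray | 8 | 70 | 8
After WHERE (1 rows):
orders.kind | orders.price | stock.yr | stock.price
gray | 8 | 70 | 8
After SELECT (1 rows):
orders.price | orders.kind
8 | gray
After ORDER BY (1 rows):
orders.price | orders.kind
8 | gray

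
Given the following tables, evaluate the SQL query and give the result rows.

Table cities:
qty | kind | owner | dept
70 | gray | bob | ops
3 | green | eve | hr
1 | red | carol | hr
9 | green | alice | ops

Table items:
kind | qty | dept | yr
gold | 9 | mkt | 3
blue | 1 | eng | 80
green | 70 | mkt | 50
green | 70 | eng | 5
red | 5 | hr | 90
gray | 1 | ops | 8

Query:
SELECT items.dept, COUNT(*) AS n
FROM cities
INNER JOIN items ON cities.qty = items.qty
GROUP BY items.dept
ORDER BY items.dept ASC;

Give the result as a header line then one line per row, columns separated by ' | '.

== RESULT ==
items.dept | n
eng | 2
mkt | 2
ops | 1

Derivation:
After JOIN items (5 rows):
cities.qty | cities.kind | cities.owner | cities.dept | items.kind | items.qty | items.dept | items.yr
70 | gray | bob | ops | green | 70 | mkt | 50
70 | gray | bob | ops | green | 70 | eng | 5
1 | red | carol | hr | blue | 1 | eng | 80
1 | red | carol | hr | gray | 1 | ops | 8
9 | green | alice | ops | gold | 9 | mkt | 3
After GROUP BY (3 rows):
items.dept | n
mkt | 2
eng | 2
ops | 1
After ORDER BY (3 rows):
items.dept | n
eng | 2
mkt | 2
ops | 1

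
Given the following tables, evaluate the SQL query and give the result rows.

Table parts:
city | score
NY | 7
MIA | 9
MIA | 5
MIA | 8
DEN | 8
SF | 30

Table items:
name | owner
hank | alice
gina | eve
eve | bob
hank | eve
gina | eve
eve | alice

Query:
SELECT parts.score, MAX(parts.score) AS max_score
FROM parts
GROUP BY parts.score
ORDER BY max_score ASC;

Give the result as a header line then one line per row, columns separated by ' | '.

After GROUP BY (5 rows):
parts.score | max_score
7 | 7
9 | 9
5 | 5
8 | 8
30 | 30
After ORDER BY (5 rows):
parts.score | max_score
5 | 5
7 | 7
8 | 8
9 | 9
30 | 30

== RESULT ==
parts.score | max_score
5 | 5
7 | 7
8 | 8
9 | 9
30 | 30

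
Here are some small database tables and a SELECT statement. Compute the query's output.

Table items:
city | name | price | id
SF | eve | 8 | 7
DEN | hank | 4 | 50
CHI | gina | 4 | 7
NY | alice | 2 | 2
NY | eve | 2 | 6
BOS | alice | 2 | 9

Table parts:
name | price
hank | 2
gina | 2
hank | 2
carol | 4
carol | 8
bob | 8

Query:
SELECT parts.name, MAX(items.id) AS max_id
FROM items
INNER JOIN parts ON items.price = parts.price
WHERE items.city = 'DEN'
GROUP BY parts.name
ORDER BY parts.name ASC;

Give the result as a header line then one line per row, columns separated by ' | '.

After JOIN parts (13 rows):
items.city | items.name | items.price | items.id | parts.name | parts.price
SF | eve | 8 | 7 | carol | 8
SF | eve | 8 | 7 | bob | 8
DEN | hank | 4 | 50 | carol | 4
CHI | gina | 4 | 7 | carol | 4
NY | alice | 2 | 2 | hank | 2
NY | alice | 2 | 2 | gina | 2
NY | alice | 2 | 2 | hank | 2
NY | eve | 2 | 6 | hank | 2
NY | eve | 2 | 6 | gina | 2
NY | eve | 2 | 6 | hank | 2
BOS | alice | 2 | 9 | hank | 2
BOS | alice | 2 | 9 | gina | 2
BOS | alice | 2 | 9 | hank | 2
After WHERE (1 rows):
items.city | items.name | items.price | items.id | parts.name | parts.price
DEN | hank | 4 | 50 | carol | 4
After GROUP BY (1 rows):
parts.name | max_id
carol | 50
After ORDER BY (1 rows):
parts.name | max_id
carol | 50

== RESULT ==
parts.name | max_id
carol | 50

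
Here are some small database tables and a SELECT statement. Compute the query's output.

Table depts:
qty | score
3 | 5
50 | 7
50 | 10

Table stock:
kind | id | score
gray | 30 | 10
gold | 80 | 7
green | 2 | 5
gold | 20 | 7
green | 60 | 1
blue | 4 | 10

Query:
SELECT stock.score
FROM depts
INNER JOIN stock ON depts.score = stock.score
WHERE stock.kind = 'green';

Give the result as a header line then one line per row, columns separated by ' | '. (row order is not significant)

== RESULT ==
stock.score
5

Derivation:
After JOIN stock (5 rows):
depts.qty | depts.score | stock.kind | stock.id | stock.score
3 | 5 | green | 2 | 5
50 | 7 | gold | 80 | 7
50 | 7 | gold | 20 | 7
50 | 10 | gray | 30 | 10
50 | 10 | blue | 4 | 10
After WHERE (1 rows):
depts.qty | depts.score | stock.kind | stock.id | stock.score
3 | 5 | green | 2 | 5
After SELECT (1 rows):
stock.score
5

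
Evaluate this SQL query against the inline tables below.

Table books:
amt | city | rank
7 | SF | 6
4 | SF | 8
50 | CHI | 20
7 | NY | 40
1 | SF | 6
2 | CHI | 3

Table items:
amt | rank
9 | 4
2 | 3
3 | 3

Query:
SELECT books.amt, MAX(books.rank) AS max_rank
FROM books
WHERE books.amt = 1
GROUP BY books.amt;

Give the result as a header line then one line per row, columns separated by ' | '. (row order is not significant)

After WHERE (1 rows):
books.amt | books.city | books.rank
1 | SF | 6
After GROUP BY (1 rows):
books.amt | max_rank
1 | 6

== RESULT ==
books.amt | max_rank
1 | 6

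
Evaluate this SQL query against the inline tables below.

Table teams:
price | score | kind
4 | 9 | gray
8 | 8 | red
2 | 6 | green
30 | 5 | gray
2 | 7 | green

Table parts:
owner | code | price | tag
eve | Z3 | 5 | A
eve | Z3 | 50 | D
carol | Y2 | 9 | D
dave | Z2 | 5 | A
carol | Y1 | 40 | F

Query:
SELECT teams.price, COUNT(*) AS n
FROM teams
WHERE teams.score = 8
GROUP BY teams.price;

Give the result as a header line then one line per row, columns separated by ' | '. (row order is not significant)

After WHERE (1 rows):
teams.price | teams.score | teams.kind
8 | 8 | red
After GROUP BY (1 rows):
teams.price | n
8 | 1

== RESULT ==
teams.price | n
8 | 1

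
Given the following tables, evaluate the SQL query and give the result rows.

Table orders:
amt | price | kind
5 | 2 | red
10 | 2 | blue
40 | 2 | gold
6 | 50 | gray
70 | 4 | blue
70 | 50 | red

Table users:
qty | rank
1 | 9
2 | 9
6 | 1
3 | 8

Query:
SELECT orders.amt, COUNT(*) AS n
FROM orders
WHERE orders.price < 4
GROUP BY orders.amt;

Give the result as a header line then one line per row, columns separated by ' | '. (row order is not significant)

After WHERE (3 rows):
orders.amt | orders.price | orders.kind
5 | 2 | red
10 | 2 | blue
40 | 2 | gold
After GROUP BY (3 rows):
orders.amt | n
5 | 1
10 | 1
40 | 1

== RESULT ==
orders.amt | n
5 | 1
10 | 1
40 | 1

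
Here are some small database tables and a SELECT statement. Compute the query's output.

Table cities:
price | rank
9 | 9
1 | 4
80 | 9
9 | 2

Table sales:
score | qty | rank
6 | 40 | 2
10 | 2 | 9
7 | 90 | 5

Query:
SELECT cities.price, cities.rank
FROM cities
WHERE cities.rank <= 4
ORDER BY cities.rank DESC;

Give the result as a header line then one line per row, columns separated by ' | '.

== RESULT ==
cities.price | cities.rank
1 | 4
9 | 2

Derivation:
After WHERE (2 rows):
cities.price | cities.rank
1 | 4
9 | 2
After SELECT (2 rows):
cities.price | cities.rank
1 | 4
9 | 2
After ORDER BY (2 rows):
cities.price | cities.rank
1 | 4
9 | 2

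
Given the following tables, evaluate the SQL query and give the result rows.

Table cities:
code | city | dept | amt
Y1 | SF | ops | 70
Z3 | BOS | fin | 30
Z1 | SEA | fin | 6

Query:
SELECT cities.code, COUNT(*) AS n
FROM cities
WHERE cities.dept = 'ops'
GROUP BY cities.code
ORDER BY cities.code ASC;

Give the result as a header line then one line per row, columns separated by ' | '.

After WHERE (1 rows):
cities.code | cities.city | cities.dept | cities.amt
Y1 | SF | ops | 70
After GROUP BY (1 rows):
cities.code | n
Y1 | 1
After ORDER BY (1 rows):
cities.code | n
Y1 | 1

== RESULT ==
cities.code | n
Y1 | 1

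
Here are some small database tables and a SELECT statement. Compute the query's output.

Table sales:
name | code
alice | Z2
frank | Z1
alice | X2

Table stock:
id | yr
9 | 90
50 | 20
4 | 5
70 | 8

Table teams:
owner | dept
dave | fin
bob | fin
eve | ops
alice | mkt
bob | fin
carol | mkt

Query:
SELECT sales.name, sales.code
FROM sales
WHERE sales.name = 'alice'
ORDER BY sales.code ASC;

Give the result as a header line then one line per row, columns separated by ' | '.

After WHERE (2 rows):
sales.name | sales.code
alice | Z2
alice | X2
After SELECT (2 rows):
sales.name | sales.code
alice | Z2
alice | X2
After ORDER BY (2 rows):
sales.name | sales.code
alice | X2
alice | Z2

== RESULT ==
sales.name | sales.code
alice | X2
alice | Z2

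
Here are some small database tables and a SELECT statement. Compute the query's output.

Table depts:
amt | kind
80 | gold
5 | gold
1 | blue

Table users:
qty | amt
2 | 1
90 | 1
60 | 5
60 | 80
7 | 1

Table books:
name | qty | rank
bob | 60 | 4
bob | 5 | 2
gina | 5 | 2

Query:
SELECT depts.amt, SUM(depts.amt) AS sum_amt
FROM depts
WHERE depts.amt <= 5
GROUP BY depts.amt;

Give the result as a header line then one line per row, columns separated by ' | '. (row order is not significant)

== RESULT ==
depts.amt | sum_amt
5 | 5
1 | 1

Derivation:
After WHERE (2 rows):
depts.amt | depts.kind
5 | gold
1 | blue
After GROUP BY (2 rows):
depts.amt | sum_amt
5 | 5
1 | 1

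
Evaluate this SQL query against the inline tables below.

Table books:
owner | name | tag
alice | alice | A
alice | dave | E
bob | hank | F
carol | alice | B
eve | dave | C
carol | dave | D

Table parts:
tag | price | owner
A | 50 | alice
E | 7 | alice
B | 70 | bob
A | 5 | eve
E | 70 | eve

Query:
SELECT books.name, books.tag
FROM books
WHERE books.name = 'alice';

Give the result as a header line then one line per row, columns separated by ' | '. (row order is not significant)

After WHERE (2 rows):
books.owner | books.name | books.tag
alice | alice | A
carol | alice | B
After SELECT (2 rows):
books.name | books.tag
alice | A
alice | B

== RESULT ==
books.name | books.tag
alice | A
alice | B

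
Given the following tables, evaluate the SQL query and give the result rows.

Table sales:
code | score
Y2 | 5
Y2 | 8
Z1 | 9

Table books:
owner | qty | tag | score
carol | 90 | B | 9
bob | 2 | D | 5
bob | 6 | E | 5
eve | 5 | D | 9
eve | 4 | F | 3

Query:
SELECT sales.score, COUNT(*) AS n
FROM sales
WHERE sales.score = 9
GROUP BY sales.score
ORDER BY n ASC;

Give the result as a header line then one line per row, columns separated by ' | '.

After WHERE (1 rows):
sales.code | sales.score
Z1 | 9
After GROUP BY (1 rows):
sales.score | n
9 | 1
After ORDER BY (1 rows):
sales.score | n
9 | 1

== RESULT ==
sales.score | n
9 | 1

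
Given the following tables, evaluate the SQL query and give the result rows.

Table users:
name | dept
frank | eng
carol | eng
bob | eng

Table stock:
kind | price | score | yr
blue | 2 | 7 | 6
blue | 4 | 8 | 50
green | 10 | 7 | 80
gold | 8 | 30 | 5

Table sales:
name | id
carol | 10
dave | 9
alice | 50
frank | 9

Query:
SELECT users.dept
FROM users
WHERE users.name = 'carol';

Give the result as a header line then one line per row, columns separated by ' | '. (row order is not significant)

== RESULT ==
users.dept
eng

Derivation:
After WHERE (1 rows):
users.name | users.dept
carol | eng
After SELECT (1 rows):
users.dept
eng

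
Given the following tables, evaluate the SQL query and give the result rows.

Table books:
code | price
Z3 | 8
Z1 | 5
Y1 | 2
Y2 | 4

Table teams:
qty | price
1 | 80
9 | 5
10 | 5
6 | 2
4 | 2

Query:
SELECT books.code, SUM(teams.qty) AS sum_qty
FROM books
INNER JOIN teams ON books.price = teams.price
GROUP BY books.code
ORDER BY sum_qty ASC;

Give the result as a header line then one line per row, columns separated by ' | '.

After JOIN teams (4 rows):
books.code | books.price | teams.qty | teams.price
Z1 | 5 | 9 | 5
Z1 | 5 | 10 | 5
Y1 | 2 | 6 | 2
Y1 | 2 | 4 | 2
After GROUP BY (2 rows):
books.code | sum_qty
Z1 | 19
Y1 | 10
After ORDER BY (2 rows):
books.code | sum_qty
Y1 | 10
Z1 | 19

== RESULT ==
books.code | sum_qty
Y1 | 10
Z1 | 19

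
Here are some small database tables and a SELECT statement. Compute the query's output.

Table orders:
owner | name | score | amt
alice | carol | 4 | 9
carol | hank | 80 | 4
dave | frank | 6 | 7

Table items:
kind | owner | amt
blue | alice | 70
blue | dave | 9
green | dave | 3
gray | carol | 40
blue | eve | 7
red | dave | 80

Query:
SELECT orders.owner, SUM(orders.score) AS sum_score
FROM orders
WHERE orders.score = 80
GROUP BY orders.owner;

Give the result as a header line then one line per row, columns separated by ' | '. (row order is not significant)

After WHERE (1 rows):
orders.owner | orders.name | orders.score | orders.amt
carol | hank | 80 | 4
After GROUP BY (1 rows):
orders.owner | sum_score
carol | 80

== RESULT ==
orders.owner | sum_score
carol | 80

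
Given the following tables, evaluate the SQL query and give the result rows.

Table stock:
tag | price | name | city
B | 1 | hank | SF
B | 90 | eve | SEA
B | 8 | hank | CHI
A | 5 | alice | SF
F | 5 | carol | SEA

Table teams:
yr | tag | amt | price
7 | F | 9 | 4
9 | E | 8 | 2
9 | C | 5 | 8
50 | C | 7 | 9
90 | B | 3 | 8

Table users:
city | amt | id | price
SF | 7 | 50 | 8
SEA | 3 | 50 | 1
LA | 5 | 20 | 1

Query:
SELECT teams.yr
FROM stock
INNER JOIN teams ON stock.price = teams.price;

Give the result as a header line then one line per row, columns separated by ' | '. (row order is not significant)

== RESULT ==
teams.yr
9
90

Derivation:
After JOIN teams (2 rows):
stock.tag | stock.price | stock.name | stock.city | teams.yr | teams.tag | teams.amt | teams.price
B | 8 | hank | CHI | 9 | C | 5 | 8
B | 8 | hank | CHI | 90 | B | 3 | 8
After SELECT (2 rows):
teams.yr
9
90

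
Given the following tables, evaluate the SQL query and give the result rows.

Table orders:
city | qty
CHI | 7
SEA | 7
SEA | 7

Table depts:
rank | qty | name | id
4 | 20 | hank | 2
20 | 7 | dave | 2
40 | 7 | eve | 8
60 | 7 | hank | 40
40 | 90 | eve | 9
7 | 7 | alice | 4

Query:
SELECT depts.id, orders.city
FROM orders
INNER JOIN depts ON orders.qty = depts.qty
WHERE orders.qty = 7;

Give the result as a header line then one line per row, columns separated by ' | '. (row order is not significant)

After JOIN depts (12 rows):
orders.city | orders.qty | depts.rank | depts.qty | depts.name | depts.id
CHI | 7 | 20 | 7 | dave | 2
CHI | 7 | 40 | 7 | eve | 8
CHI | 7 | 60 | 7 | hank | 40
CHI | 7 | 7 | 7 | alice | 4
SEA | 7 | 20 | 7 | dave | 2
SEA | 7 | 40 | 7 | eve | 8
SEA | 7 | 60 | 7 | hank | 40
SEA | 7 | 7 | 7 | alice | 4
SEA | 7 | 20 | 7 | dave | 2
SEA | 7 | 40 | 7 | eve | 8
SEA | 7 | 60 | 7 | hank | 40
SEA | 7 | 7 | 7 | alice | 4
After WHERE (12 rows):
orders.city | orders.qty | depts.rank | depts.qty | depts.name | depts.id
CHI | 7 | 20 | 7 | dave | 2
CHI | 7 | 40 | 7 | eve | 8
CHI | 7 | 60 | 7 | hank | 40
CHI | 7 | 7 | 7 | alice | 4
SEA | 7 | 20 | 7 | dave | 2
SEA | 7 | 40 | 7 | eve | 8
SEA | 7 | 60 | 7 | hank | 40
SEA | 7 | 7 | 7 | alice | 4
SEA | 7 | 20 | 7 | dave | 2
SEA | 7 | 40 | 7 | eve | 8
SEA | 7 | 60 | 7 | hank | 40
SEA | 7 | 7 | 7 | alice | 4
After SELECT (12 rows):
depts.id | orders.city
2 | CHI
8 | CHI
40 | CHI
4 | CHI
2 | SEA
8 | SEA
40 | SEA
4 | SEA
2 | SEA
8 | SEA
40 | SEA
4 | SEA

== RESULT ==
depts.id | orders.city
2 | CHI
8 | CHI
40 | CHI
4 | CHI
2 | SEA
8 | SEA
40 | SEA
4 | SEA
2 | SEA
8 | SEA
40 | SEA
4 | SEA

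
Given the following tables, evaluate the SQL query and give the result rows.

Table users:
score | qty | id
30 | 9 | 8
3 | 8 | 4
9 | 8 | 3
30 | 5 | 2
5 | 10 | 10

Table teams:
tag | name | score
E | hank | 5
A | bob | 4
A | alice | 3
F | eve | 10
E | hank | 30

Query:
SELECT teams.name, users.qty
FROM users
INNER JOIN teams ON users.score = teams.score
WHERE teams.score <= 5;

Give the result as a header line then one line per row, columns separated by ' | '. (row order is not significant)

After JOIN teams (4 rows):
users.score | users.qty | users.id | teams.tag | teams.name | teams.score
30 | 9 | 8 | E | hank | 30
3 | 8 | 4 | A | alice | 3
30 | 5 | 2 | E | hank | 30
5 | 10 | 10 | E | hank | 5
After WHERE (2 rows):
users.score | users.qty | users.id | teams.tag | teams.name | teams.score
3 | 8 | 4 | A | alice | 3
5 | 10 | 10 | E | hank | 5
After SELECT (2 rows):
teams.name | users.qty
alice | 8
hank | 10

== RESULT ==
teams.name | users.qty
alice | 8
hank | 10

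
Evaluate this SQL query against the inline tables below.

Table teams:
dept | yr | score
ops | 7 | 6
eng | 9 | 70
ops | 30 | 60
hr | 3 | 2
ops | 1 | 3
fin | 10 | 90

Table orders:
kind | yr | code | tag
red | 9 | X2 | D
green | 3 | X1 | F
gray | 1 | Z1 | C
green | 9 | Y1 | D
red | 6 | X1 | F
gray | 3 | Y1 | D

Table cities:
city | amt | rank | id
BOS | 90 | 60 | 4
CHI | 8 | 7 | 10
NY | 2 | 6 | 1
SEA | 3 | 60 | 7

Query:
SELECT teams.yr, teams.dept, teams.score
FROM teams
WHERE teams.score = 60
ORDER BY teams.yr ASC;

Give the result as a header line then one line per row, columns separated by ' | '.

After WHERE (1 rows):
teams.dept | teams.yr | teams.score
ops | 30 | 60
After SELECT (1 rows):
teams.yr | teams.dept | teams.score
30 | ops | 60
After ORDER BY (1 rows):
teams.yr | teams.dept | teams.score
30 | ops | 60

== RESULT ==
teams.yr | teams.dept | teams.score
30 | ops | 60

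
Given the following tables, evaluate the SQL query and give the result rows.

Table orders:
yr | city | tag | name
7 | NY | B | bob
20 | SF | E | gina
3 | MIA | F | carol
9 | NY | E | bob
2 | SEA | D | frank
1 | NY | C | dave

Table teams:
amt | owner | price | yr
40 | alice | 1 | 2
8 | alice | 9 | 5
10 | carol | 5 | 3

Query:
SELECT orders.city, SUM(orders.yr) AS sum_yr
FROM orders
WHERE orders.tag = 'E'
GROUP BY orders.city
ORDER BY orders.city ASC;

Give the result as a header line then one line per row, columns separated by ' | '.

After WHERE (2 rows):
orders.yr | orders.city | orders.tag | orders.name
20 | SF | E | gina
9 | NY | E | bob
After GROUP BY (2 rows):
orders.city | sum_yr
SF | 20
NY | 9
After ORDER BY (2 rows):
orders.city | sum_yr
NY | 9
SF | 20

== RESULT ==
orders.city | sum_yr
NY | 9
SF | 20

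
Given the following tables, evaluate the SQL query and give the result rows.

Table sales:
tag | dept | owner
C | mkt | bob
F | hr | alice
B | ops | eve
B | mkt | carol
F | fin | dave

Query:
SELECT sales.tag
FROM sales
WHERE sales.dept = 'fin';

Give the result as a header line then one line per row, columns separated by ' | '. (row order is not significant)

After WHERE (1 rows):
sales.tag | sales.dept | sales.owner
F | fin | dave
After SELECT (1 rows):
sales.tag
F

== RESULT ==
sales.tag
F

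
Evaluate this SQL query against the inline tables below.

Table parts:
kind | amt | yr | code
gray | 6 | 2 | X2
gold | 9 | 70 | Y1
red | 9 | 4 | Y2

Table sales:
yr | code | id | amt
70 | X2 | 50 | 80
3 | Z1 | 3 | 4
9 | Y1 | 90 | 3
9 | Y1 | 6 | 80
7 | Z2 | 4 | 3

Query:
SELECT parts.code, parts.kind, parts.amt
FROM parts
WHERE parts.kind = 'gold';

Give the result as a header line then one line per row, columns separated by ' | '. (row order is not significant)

After WHERE (1 rows):
parts.kind | parts.amt | parts.yr | parts.code
gold | 9 | 70 | Y1
After SELECT (1 rows):
parts.code | parts.kind | parts.amt
Y1 | gold | 9

== RESULT ==
parts.code | parts.kind | parts.amt
Y1 | gold | 9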